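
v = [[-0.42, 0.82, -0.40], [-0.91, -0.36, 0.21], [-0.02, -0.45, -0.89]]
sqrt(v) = [[0.50+0.12j, 0.71+0.07j, -0.35+0.32j],[-0.79+0.07j, (0.56+0.04j), 0.18+0.18j],[-0.02+0.32j, -0.39+0.18j, (0.09+0.84j)]]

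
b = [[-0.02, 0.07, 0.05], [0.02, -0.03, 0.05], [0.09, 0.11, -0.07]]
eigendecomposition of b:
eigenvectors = [[-0.62, -0.77, -0.15], [-0.41, 0.62, -0.41], [-0.67, -0.15, 0.9]]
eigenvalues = [0.08, -0.07, -0.13]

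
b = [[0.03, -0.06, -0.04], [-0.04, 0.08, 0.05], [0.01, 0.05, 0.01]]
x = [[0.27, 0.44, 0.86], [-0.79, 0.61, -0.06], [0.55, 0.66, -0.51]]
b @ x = [[0.03, -0.05, 0.05], [-0.05, 0.06, -0.06], [-0.03, 0.04, 0.00]]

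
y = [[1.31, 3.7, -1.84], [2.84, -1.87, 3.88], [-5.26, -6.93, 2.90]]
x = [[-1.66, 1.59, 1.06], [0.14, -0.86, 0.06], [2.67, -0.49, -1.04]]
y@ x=[[-6.57, -0.20, 3.52], [5.38, 4.22, -1.14], [15.50, -3.82, -9.01]]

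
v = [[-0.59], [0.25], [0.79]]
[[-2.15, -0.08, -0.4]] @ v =[[0.93]]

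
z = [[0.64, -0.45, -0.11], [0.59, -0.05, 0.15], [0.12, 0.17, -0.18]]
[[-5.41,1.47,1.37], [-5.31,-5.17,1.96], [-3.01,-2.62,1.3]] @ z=[[-2.43, 2.59, 0.57], [-6.21, 2.98, -0.54], [-3.32, 1.71, -0.30]]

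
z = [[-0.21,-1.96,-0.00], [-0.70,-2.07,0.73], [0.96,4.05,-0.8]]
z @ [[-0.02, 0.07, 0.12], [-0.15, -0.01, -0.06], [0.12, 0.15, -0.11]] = [[0.3,  0.00,  0.09], [0.41,  0.08,  -0.04], [-0.72,  -0.09,  -0.04]]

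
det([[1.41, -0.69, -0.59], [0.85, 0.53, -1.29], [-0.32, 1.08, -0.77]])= 0.011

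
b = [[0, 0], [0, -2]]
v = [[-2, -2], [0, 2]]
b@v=[[0, 0], [0, -4]]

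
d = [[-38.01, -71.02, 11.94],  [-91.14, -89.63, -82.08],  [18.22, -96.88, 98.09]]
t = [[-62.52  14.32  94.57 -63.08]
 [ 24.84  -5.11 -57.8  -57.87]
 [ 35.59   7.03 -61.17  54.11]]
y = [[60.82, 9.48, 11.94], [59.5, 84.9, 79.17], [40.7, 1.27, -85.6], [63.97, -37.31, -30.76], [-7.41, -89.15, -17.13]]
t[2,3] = 54.11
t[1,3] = -57.87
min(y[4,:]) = -89.15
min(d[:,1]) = -96.88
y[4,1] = -89.15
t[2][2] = -61.17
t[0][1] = 14.32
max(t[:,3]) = 54.11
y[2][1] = 1.27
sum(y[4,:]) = -113.69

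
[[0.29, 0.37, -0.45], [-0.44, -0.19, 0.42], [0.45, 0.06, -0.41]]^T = [[0.29, -0.44, 0.45], [0.37, -0.19, 0.06], [-0.45, 0.42, -0.41]]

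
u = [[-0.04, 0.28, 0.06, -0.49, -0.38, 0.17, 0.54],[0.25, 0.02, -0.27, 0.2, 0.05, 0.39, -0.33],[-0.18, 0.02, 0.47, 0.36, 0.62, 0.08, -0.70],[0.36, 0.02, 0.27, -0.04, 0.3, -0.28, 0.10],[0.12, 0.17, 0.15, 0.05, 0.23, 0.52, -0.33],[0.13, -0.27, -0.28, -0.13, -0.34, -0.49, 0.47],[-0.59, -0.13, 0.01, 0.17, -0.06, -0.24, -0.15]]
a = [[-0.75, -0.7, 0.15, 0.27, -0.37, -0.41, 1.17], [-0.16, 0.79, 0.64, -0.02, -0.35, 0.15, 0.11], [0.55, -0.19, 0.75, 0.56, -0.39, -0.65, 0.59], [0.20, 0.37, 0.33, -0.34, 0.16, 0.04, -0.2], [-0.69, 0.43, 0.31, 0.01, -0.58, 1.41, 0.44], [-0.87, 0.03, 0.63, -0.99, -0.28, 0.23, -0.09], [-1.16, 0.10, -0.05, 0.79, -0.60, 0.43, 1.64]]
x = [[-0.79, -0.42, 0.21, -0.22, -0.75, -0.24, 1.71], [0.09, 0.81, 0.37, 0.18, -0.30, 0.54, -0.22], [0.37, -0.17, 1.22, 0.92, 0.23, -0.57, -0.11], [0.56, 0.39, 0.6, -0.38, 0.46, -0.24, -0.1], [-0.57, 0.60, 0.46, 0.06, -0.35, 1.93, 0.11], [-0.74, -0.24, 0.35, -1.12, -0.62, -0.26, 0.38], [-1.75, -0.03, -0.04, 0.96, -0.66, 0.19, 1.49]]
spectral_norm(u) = 1.61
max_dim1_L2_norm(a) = 2.28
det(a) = 0.00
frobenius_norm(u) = 2.15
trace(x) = 1.74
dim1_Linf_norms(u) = [0.54, 0.39, 0.7, 0.36, 0.52, 0.49, 0.59]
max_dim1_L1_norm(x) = 5.12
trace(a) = 1.74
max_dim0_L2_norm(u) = 1.12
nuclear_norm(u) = 4.15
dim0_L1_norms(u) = [1.67, 0.91, 1.51, 1.44, 1.98, 2.17, 2.62]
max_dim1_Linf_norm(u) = 0.7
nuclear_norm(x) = 10.89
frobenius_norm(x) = 4.88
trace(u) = 0.00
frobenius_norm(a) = 4.17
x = a + u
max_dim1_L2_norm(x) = 2.58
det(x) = -4.37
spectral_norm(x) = 3.38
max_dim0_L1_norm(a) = 4.38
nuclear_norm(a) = 8.64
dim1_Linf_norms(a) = [1.17, 0.79, 0.75, 0.37, 1.41, 0.99, 1.64]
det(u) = 0.00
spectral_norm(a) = 2.96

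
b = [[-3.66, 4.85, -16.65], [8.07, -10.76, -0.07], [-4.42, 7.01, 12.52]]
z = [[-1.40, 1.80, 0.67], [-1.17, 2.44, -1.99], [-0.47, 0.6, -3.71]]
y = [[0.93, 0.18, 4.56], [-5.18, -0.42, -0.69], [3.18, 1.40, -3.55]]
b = y @ z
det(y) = -28.40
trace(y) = -3.04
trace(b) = -1.90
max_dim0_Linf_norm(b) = 16.65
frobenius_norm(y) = 8.59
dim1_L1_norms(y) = [5.67, 6.29, 8.13]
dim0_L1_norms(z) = [3.04, 4.84, 6.37]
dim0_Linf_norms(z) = [1.4, 2.44, 3.71]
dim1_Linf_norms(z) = [1.8, 2.44, 3.71]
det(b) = -147.31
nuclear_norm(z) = 8.04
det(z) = 5.17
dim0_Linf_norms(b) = [8.07, 10.76, 16.65]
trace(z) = -2.67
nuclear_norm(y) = 12.86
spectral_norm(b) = 20.84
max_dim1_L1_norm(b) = 25.16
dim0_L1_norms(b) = [16.15, 22.62, 29.24]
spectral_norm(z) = 4.77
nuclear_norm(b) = 38.17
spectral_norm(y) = 6.43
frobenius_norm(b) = 26.84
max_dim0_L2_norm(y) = 6.15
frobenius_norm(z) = 5.59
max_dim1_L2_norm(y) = 5.24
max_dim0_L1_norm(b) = 29.24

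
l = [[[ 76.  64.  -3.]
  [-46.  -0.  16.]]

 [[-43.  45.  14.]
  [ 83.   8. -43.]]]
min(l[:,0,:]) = -43.0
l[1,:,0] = [-43.0, 83.0]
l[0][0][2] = -3.0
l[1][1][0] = 83.0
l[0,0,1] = 64.0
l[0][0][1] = 64.0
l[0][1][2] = 16.0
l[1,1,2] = -43.0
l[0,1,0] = -46.0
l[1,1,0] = 83.0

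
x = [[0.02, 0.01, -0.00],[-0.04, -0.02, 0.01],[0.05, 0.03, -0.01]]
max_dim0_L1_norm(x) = 0.11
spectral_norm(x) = 0.08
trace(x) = -0.01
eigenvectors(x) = [[0.14, -0.58, -0.53], [-0.60, 0.58, 0.84], [0.79, -0.58, -0.09]]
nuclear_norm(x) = 0.09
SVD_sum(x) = [[0.02, 0.01, -0.0], [-0.04, -0.02, 0.01], [0.05, 0.03, -0.01]] + [[0.00, 0.0, 0.0], [0.0, 0.00, 0.00], [0.0, 0.00, 0.0]] + [[0.0, -0.00, 0.00], [-0.00, 0.0, -0.0], [-0.0, 0.00, -0.00]]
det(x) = -0.00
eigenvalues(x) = [-0.02, 0.01, 0.0]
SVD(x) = [[-0.28, -0.85, -0.44], [0.59, -0.51, 0.63], [-0.76, -0.08, 0.65]] @ diag([0.07792323078226147, 0.004420760087144463, 0.002902926920597585]) @ [[-0.86, -0.48, 0.17], [-0.11, -0.15, -0.98], [-0.50, 0.87, -0.07]]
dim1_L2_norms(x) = [0.02, 0.05, 0.06]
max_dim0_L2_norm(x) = 0.07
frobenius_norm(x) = 0.08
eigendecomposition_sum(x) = [[0.01,0.00,-0.0],  [-0.03,-0.02,0.01],  [0.04,0.02,-0.01]] + [[0.01,0.01,0.0], [-0.01,-0.01,-0.00], [0.02,0.01,0.01]] + [[-0.0,-0.00,-0.0], [0.00,0.01,0.00], [-0.0,-0.00,-0.00]]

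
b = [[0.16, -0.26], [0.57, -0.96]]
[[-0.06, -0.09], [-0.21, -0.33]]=b @ [[0.22, 0.35],[0.35, 0.55]]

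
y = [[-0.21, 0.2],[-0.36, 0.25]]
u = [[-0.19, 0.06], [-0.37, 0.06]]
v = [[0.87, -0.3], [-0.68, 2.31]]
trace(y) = 0.04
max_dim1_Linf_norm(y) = 0.36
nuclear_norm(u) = 0.45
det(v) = 1.81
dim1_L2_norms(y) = [0.29, 0.44]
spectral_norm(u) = 0.42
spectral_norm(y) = 0.52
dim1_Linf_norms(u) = [0.19, 0.37]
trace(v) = 3.18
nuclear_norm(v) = 3.20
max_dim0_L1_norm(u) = 0.56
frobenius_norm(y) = 0.53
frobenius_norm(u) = 0.42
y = u @ v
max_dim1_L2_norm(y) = 0.44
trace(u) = -0.13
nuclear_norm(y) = 0.56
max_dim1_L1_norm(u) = 0.43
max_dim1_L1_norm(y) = 0.61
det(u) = 0.01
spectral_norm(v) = 2.47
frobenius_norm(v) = 2.58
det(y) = 0.02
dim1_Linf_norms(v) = [0.87, 2.31]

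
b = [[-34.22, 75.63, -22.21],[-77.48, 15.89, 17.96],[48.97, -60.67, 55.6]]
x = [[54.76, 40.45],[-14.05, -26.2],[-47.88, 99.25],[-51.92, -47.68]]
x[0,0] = 54.76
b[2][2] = 55.6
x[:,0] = [54.76, -14.05, -47.88, -51.92]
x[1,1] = -26.2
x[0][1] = 40.45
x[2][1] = 99.25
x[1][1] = -26.2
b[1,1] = 15.89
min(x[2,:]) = -47.88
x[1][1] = -26.2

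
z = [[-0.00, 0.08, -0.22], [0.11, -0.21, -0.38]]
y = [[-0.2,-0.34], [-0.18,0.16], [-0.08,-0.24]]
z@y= [[0.00,0.07], [0.05,0.02]]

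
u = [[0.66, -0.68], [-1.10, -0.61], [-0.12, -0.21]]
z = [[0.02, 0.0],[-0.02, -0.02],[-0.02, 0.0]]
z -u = [[-0.64, 0.68], [1.08, 0.59], [0.10, 0.21]]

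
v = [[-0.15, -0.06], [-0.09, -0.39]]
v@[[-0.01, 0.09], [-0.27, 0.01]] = [[0.02, -0.01], [0.11, -0.01]]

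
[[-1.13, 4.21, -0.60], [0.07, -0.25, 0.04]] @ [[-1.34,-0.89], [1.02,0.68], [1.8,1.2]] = [[4.73, 3.15], [-0.28, -0.18]]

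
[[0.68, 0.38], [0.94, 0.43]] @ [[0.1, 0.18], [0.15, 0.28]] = [[0.12, 0.23],[0.16, 0.29]]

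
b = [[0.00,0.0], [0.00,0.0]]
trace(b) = 0.00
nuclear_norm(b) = 0.00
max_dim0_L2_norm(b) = 0.0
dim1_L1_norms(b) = [0.0, 0.0]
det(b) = 0.00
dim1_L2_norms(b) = [0.0, 0.0]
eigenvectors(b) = [[1.00, 0.0], [0.0, 1.00]]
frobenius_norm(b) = 0.00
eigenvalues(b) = [0.0, 0.0]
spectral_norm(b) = 0.00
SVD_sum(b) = [[0.00, 0.0], [0.0, 0.0]] + [[0.0, 0.0], [0.00, 0.0]]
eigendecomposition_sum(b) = [[0.0,0.0], [0.0,0.0]] + [[0.0, 0.0],[0.0, 0.0]]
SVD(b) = [[1.0,0.00], [0.00,1.0]] @ diag([0.0, 0.0]) @ [[1.00, 0.0],  [0.00, 1.0]]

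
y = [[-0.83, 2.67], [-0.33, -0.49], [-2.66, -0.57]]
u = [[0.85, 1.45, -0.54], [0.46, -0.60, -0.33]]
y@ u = [[0.52, -2.81, -0.43], [-0.51, -0.18, 0.34], [-2.52, -3.52, 1.62]]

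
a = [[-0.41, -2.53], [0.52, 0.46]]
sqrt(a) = [[0.44, -1.72],  [0.35, 1.03]]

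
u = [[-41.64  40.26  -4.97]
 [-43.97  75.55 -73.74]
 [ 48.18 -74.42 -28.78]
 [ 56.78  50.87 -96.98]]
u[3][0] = 56.78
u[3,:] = [56.78, 50.87, -96.98]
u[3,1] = 50.87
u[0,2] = -4.97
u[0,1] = 40.26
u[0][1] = 40.26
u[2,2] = -28.78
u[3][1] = 50.87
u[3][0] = 56.78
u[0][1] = 40.26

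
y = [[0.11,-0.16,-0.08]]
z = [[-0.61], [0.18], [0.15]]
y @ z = [[-0.11]]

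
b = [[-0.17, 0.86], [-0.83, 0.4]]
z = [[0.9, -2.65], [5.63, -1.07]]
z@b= [[2.05, -0.29],  [-0.07, 4.41]]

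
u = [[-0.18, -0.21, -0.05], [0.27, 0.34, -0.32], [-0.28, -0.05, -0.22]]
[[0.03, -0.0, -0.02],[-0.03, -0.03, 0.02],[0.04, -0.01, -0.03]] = u@[[-0.09, -0.02, 0.04], [-0.05, 0.01, 0.07], [-0.05, 0.09, 0.05]]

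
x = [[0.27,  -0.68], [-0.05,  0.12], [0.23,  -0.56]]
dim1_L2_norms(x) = [0.73, 0.13, 0.61]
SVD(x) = [[-0.76, -0.64], [0.14, -0.27], [-0.63, 0.72]] @ diag([0.9584714942334286, 0.005691637895978779]) @ [[-0.37, 0.93], [0.93, 0.37]]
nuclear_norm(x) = 0.96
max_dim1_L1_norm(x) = 0.95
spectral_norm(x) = 0.96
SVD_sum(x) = [[0.27, -0.68], [-0.05, 0.12], [0.23, -0.56]] + [[-0.00, -0.00], [-0.0, -0.00], [0.0, 0.00]]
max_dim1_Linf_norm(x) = 0.68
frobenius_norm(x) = 0.96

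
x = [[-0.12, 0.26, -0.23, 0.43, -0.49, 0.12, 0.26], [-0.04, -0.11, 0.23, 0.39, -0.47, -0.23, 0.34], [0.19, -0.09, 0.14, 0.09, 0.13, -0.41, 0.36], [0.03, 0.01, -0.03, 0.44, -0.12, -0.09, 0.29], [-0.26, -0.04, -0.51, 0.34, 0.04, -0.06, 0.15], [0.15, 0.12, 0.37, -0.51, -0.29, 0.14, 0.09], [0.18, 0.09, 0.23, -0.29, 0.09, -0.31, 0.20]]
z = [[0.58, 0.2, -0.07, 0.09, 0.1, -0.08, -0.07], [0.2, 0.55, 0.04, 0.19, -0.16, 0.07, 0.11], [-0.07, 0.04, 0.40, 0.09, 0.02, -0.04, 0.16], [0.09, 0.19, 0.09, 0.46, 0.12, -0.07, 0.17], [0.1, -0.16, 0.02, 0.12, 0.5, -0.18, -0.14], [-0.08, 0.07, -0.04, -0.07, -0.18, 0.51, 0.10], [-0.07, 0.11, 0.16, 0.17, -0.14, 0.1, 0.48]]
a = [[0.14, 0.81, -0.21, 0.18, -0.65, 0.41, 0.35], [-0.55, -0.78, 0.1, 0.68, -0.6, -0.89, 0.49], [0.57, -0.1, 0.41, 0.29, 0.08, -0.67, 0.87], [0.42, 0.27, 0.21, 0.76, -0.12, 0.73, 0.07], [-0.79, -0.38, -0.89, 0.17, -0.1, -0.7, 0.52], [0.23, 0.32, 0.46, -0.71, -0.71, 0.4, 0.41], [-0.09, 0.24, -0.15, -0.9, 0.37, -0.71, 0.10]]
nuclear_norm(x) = 3.74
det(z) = 0.00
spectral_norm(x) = 1.24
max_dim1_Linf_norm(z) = 0.58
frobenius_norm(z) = 1.53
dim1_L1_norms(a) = [2.75, 4.09, 2.99, 2.58, 3.55, 3.24, 2.56]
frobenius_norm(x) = 1.81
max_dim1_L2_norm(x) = 0.8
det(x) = -0.00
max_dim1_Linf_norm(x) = 0.51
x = z @ a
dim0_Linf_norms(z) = [0.58, 0.55, 0.4, 0.46, 0.5, 0.51, 0.48]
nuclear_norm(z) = 3.48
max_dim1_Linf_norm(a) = 0.9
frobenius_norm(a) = 3.62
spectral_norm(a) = 2.31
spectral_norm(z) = 0.93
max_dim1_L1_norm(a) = 4.09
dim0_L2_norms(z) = [0.64, 0.65, 0.45, 0.56, 0.59, 0.57, 0.58]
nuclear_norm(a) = 8.14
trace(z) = 3.48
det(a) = -0.19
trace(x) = 0.73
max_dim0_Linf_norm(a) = 0.9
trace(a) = 0.93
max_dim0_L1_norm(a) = 4.51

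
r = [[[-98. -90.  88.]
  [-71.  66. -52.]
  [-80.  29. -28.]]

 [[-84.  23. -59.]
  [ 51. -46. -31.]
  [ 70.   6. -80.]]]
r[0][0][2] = 88.0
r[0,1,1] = 66.0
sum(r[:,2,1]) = 35.0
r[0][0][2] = 88.0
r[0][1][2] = -52.0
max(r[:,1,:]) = 66.0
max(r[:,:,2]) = 88.0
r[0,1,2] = -52.0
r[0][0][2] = 88.0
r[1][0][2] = -59.0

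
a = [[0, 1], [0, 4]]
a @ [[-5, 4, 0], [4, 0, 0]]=[[4, 0, 0], [16, 0, 0]]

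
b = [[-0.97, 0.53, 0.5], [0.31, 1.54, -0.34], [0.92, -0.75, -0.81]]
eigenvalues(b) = [-1.7, -0.21, 1.67]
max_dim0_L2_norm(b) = 1.79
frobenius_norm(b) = 2.47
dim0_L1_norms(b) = [2.2, 2.82, 1.65]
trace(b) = -0.24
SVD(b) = [[-0.56, 0.34, 0.76], [-0.47, -0.88, 0.05], [0.68, -0.33, 0.65]] @ diag([1.9625969488305635, 1.4920910635390383, 0.20488405147279382]) @ [[0.52, -0.78, -0.34], [-0.61, -0.62, 0.49], [-0.6, -0.05, -0.80]]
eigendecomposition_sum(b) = [[-0.89, 0.29, 0.61], [0.2, -0.06, -0.14], [1.09, -0.35, -0.75]] + [[-0.1, -0.00, -0.08], [-0.01, -0.00, -0.01], [-0.14, -0.01, -0.11]] + [[0.02,0.25,-0.03],[0.12,1.6,-0.2],[-0.03,-0.39,0.05]]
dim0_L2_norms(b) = [1.37, 1.79, 1.01]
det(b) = 0.60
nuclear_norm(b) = 3.66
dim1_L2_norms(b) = [1.21, 1.61, 1.44]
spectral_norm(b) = 1.96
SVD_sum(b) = [[-0.57, 0.85, 0.37], [-0.48, 0.72, 0.32], [0.70, -1.05, -0.46]] + [[-0.31,-0.32,0.25], [0.8,0.82,-0.65], [0.3,0.31,-0.24]] + [[-0.09, -0.01, -0.12],[-0.01, -0.0, -0.01],[-0.08, -0.01, -0.11]]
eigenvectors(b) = [[-0.63, 0.58, -0.15], [0.14, 0.06, -0.96], [0.77, 0.82, 0.24]]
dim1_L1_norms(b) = [2.0, 2.19, 2.48]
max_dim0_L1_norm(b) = 2.82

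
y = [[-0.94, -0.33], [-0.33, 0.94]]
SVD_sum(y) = [[-0.94, 0.0], [-0.33, 0.00]] + [[0.00, -0.33], [0.0, 0.94]]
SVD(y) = [[-0.94, -0.33],[-0.33, 0.94]] @ diag([0.9962429422585638, 0.9962429422585637]) @ [[1.00, 0.0], [0.00, 1.0]]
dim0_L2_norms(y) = [1.0, 1.0]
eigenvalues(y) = [-1.0, 1.0]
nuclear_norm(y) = 1.99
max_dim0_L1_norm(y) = 1.27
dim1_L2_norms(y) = [1.0, 1.0]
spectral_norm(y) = 1.00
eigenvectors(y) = [[-0.99, 0.17], [-0.17, -0.99]]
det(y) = -0.99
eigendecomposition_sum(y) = [[-0.97, -0.16],[-0.16, -0.03]] + [[0.03, -0.16], [-0.16, 0.97]]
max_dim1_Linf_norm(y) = 0.94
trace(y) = 0.00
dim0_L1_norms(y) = [1.27, 1.27]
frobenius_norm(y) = 1.41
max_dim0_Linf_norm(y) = 0.94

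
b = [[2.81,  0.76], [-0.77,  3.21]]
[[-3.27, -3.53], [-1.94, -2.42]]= b @ [[-0.94, -0.99],[-0.83, -0.99]]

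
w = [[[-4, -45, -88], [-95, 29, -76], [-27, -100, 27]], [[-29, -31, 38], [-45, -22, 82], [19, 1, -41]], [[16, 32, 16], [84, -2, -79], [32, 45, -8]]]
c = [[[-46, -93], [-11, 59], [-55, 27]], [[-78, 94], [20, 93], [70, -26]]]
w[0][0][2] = -88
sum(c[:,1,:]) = 161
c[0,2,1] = 27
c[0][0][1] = -93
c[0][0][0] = -46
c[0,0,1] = -93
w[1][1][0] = -45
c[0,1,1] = 59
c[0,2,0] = -55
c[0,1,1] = 59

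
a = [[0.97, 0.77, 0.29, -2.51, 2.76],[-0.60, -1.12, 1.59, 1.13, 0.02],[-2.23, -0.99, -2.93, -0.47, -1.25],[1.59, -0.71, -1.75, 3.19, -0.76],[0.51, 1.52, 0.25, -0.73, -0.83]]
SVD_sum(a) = [[0.45, 1.09, 1.54, -2.39, 1.77], [-0.06, -0.15, -0.21, 0.32, -0.24], [-0.27, -0.66, -0.94, 1.46, -1.08], [-0.42, -1.01, -1.43, 2.23, -1.64], [0.09, 0.22, 0.31, -0.48, 0.36]] + [[-0.20,-0.01,-0.18,-0.19,-0.04], [0.67,0.04,0.63,0.66,0.15], [-1.98,-0.12,-1.87,-1.97,-0.45], [0.98,0.06,0.93,0.98,0.22], [-0.03,-0.00,-0.02,-0.03,-0.01]] + [[0.82, 0.39, -0.92, -0.04, 0.29],[-1.14, -0.53, 1.27, 0.06, -0.41],[0.06, 0.03, -0.07, -0.0, 0.02],[1.06, 0.5, -1.19, -0.06, 0.38],[0.26, 0.12, -0.30, -0.01, 0.09]] + [[-0.1, -0.69, -0.15, 0.12, 0.74], [-0.07, -0.48, -0.1, 0.08, 0.52], [-0.04, -0.24, -0.05, 0.04, 0.26], [-0.04, -0.26, -0.06, 0.05, 0.28], [0.18, 1.18, 0.26, -0.21, -1.27]] + [[0.00, -0.0, 0.0, -0.00, -0.0], [0.0, -0.0, 0.0, -0.0, -0.0], [0.0, -0.00, 0.00, -0.00, -0.0], [0.00, -0.0, 0.00, -0.00, -0.00], [0.0, -0.0, 0.00, -0.0, -0.0]]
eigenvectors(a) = [[0.69+0.00j, 0.69-0.00j, -0.17-0.18j, (-0.17+0.18j), -0.50+0.00j], [-0.28+0.07j, (-0.28-0.07j), -0.61+0.00j, -0.61-0.00j, 0.62+0.00j], [(-0.19+0.1j), (-0.19-0.1j), 0.38-0.26j, (0.38+0.26j), -0.08+0.00j], [-0.33-0.52j, -0.33+0.52j, (0.15+0.01j), 0.15-0.01j, 0.44+0.00j], [0.11+0.08j, (0.11-0.08j), (0.52+0.24j), 0.52-0.24j, 0.41+0.00j]]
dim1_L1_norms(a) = [7.3, 4.46, 7.87, 8.0, 3.84]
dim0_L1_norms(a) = [5.9, 5.11, 6.81, 8.03, 5.62]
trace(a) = -0.72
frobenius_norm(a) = 7.61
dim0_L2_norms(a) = [3.01, 2.38, 3.78, 4.3, 3.23]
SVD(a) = [[-0.66, -0.08, -0.46, -0.46, 0.36], [0.09, 0.29, 0.64, -0.32, 0.63], [0.40, -0.85, -0.03, -0.16, 0.29], [0.61, 0.42, -0.6, -0.17, 0.24], [-0.13, -0.01, -0.15, 0.79, 0.58]] @ diag([5.379149804449808, 3.971163070858988, 2.871440870947396, 2.2426147456056102, 0.004203971760463282]) @ [[-0.13, -0.31, -0.43, 0.67, -0.5],[0.58, 0.04, 0.55, 0.58, 0.13],[-0.62, -0.29, 0.69, 0.03, -0.22],[0.1, 0.66, 0.15, -0.12, -0.72],[0.50, -0.62, 0.08, -0.44, -0.41]]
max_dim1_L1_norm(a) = 8.0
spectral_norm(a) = 5.38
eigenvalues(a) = [(2.23+2.36j), (2.23-2.36j), (-2.58+0.48j), (-2.58-0.48j), (-0.01+0j)]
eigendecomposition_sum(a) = [[(0.8+1.59j), (0.76-0.09j), 0.46-0.61j, -1.18+1.42j, (1.17+0.44j)], [-0.48-0.57j, -0.30+0.11j, (-0.12+0.29j), (0.33-0.69j), (-0.52-0.06j)], [-0.46-0.33j, -0.20+0.14j, -0.04+0.24j, 0.12-0.57j, (-0.39+0.05j)], [0.82-1.38j, -0.44-0.53j, -0.68-0.05j, (1.64+0.2j), (-0.24-1.09j)], [(-0.07+0.34j), (0.13+0.08j), (0.15-0.04j), -0.36+0.07j, (0.13+0.21j)]] + [[(0.8-1.59j), 0.76+0.09j, 0.46+0.61j, -1.18-1.42j, 1.17-0.44j], [(-0.48+0.57j), (-0.3-0.11j), (-0.12-0.29j), (0.33+0.69j), (-0.52+0.06j)], [-0.46+0.33j, -0.20-0.14j, -0.04-0.24j, 0.12+0.57j, (-0.39-0.05j)], [0.82+1.38j, -0.44+0.53j, (-0.68+0.05j), (1.64-0.2j), -0.24+1.09j], [(-0.07-0.34j), 0.13-0.08j, (0.15+0.04j), -0.36-0.07j, 0.13-0.21j]] + [[(-0.31+0.4j), (-0.38+0.22j), -0.31+0.82j, (-0.08+0.2j), 0.21+0.09j],[0.18+1.25j, (-0.26+1.05j), 0.92+1.97j, 0.23+0.49j, (0.53-0.22j)],[(-0.66-0.7j), -0.30-0.77j, (-1.43-0.83j), -0.36-0.20j, -0.23+0.37j],[-0.02-0.32j, (0.09-0.26j), (-0.19-0.52j), -0.05-0.13j, (-0.14+0.04j)],[0.33-1.14j, 0.63-0.80j, -0.02-2.05j, -0.01-0.51j, (-0.54-0.02j)]] + [[(-0.31-0.4j), -0.38-0.22j, -0.31-0.82j, (-0.08-0.2j), 0.21-0.09j], [(0.18-1.25j), (-0.26-1.05j), 0.92-1.97j, (0.23-0.49j), 0.53+0.22j], [-0.66+0.70j, -0.30+0.77j, (-1.43+0.83j), -0.36+0.20j, (-0.23-0.37j)], [-0.02+0.32j, 0.09+0.26j, (-0.19+0.52j), (-0.05+0.13j), (-0.14-0.04j)], [0.33+1.14j, (0.63+0.8j), -0.02+2.05j, -0.01+0.51j, -0.54+0.02j]] + [[0.00-0.00j, 0.00-0.00j, -0j, 0.00-0.00j, 0j], [(-0+0j), -0.01+0.00j, (-0+0j), (-0+0j), -0.01-0.00j], [-0j, 0.00-0.00j, -0j, 0.00-0.00j, 0j], [(-0+0j), (-0+0j), -0.00+0.00j, (-0+0j), (-0-0j)], [-0.00+0.00j, (-0+0j), -0.00+0.00j, (-0+0j), -0.00-0.00j]]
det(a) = -0.58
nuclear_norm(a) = 14.47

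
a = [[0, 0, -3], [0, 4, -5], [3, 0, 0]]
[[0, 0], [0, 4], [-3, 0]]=a@ [[-1, 0], [0, 1], [0, 0]]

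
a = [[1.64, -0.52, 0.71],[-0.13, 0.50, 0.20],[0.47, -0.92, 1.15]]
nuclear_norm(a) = 3.66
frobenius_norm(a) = 2.48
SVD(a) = [[-0.79, -0.62, 0.04], [0.09, -0.05, 0.99], [-0.61, 0.79, 0.1]] @ diag([2.2587027290551904, 0.8910636357356194, 0.5148471412256765]) @ [[-0.7,0.45,-0.55],  [-0.71,-0.48,0.51],  [-0.03,0.75,0.66]]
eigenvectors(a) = [[0.88+0.00j, 0.27+0.31j, 0.27-0.31j], [(-0.01+0j), -0.28+0.44j, (-0.28-0.44j)], [0.48+0.00j, (-0.75+0j), (-0.75-0j)]]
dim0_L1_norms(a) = [2.24, 1.94, 2.06]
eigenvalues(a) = [(2.03+0j), (0.63+0.34j), (0.63-0.34j)]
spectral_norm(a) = 2.26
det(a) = 1.04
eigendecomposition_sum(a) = [[1.50+0.00j,(-1.08+0j),(0.96-0j)],[(-0.02-0j),(0.01-0j),(-0.01+0j)],[0.82+0.00j,(-0.59+0j),0.52-0.00j]] + [[0.07+0.07j, (0.28-0.12j), (-0.12-0.12j)], [(-0.05+0.11j), (0.24+0.3j), (0.11-0.19j)], [(-0.17+0.02j), (-0.16+0.52j), (0.31-0.02j)]] + [[(0.07-0.07j), (0.28+0.12j), (-0.12+0.12j)],[(-0.05-0.11j), 0.24-0.30j, (0.11+0.19j)],[-0.17-0.02j, (-0.16-0.52j), 0.31+0.02j]]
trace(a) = 3.29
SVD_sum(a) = [[1.25, -0.8, 0.98],[-0.15, 0.09, -0.11],[0.97, -0.62, 0.76]] + [[0.39, 0.26, -0.28], [0.03, 0.02, -0.02], [-0.5, -0.34, 0.36]] + [[-0.0, 0.02, 0.01], [-0.02, 0.38, 0.34], [-0.0, 0.04, 0.03]]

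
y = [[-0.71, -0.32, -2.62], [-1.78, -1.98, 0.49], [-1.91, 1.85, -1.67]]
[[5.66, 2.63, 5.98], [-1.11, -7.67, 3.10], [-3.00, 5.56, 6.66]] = y@[[1.97, 0.99, -2.1], [-1.82, 2.59, -0.10], [-2.47, -1.59, -1.7]]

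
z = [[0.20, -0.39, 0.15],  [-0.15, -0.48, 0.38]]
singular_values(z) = [0.73, 0.27]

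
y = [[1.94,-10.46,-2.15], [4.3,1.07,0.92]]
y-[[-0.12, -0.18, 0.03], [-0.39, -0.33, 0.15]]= [[2.06,-10.28,-2.18], [4.69,1.4,0.77]]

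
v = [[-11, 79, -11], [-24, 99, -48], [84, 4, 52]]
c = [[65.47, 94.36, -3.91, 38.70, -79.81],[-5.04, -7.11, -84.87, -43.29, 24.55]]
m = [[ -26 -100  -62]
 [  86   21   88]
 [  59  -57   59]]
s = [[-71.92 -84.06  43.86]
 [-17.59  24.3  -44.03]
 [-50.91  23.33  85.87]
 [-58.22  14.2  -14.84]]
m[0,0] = -26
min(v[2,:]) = 4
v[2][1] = 4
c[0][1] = 94.36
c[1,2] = -84.87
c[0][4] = -79.81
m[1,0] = 86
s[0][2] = 43.86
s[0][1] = -84.06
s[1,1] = 24.3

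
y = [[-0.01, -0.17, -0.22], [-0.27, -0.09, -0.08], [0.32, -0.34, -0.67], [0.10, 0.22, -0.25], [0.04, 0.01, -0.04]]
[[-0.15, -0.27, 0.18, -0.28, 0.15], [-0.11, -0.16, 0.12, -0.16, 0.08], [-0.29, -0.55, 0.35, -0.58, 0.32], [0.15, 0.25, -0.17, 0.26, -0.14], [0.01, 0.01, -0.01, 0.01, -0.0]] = y @ [[0.11, 0.09, -0.10, 0.08, -0.03], [0.74, 1.32, -0.87, 1.37, -0.74], [0.11, 0.2, -0.13, 0.21, -0.12]]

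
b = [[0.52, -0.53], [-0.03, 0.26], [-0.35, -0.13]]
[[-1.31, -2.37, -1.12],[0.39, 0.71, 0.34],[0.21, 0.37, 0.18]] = b@ [[-1.11, -2.0, -0.95], [1.38, 2.50, 1.19]]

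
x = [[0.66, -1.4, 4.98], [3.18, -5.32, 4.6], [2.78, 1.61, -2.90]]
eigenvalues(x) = [2.98, -3.5, -7.04]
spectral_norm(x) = 9.22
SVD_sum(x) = [[1.12, -2.86, 3.72], [1.73, -4.41, 5.74], [-0.59, 1.51, -1.96]] + [[-1.08, 0.23, 0.51], [1.72, -0.37, -0.81], [2.99, -0.65, -1.4]] + [[0.62, 1.22, 0.75],  [-0.27, -0.54, -0.33],  [0.38, 0.75, 0.46]]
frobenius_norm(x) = 10.27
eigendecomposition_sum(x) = [[1.90, -0.01, 1.6], [1.45, -0.01, 1.22], [1.29, -0.01, 1.09]] + [[-1.30, 1.35, 0.4], [1.66, -1.73, -0.51], [1.55, -1.62, -0.47]] + [[0.06, -2.74, 2.98], [0.07, -3.58, 3.89], [-0.07, 3.24, -3.51]]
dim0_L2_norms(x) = [4.28, 5.73, 7.37]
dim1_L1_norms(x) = [7.04, 13.1, 7.29]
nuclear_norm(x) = 15.26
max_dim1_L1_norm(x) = 13.1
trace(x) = -7.56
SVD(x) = [[-0.52, -0.30, -0.80],  [-0.81, 0.48, 0.35],  [0.28, 0.83, -0.49]] @ diag([9.224350682875976, 4.070235344093946, 1.961081008784182]) @ [[-0.23,0.59,-0.77], [0.89,-0.19,-0.42], [-0.40,-0.78,-0.48]]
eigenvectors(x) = [[0.7, 0.50, -0.49], [0.53, -0.63, -0.65], [0.48, -0.59, 0.58]]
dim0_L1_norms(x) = [6.62, 8.33, 12.48]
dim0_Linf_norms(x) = [3.18, 5.32, 4.98]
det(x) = 73.63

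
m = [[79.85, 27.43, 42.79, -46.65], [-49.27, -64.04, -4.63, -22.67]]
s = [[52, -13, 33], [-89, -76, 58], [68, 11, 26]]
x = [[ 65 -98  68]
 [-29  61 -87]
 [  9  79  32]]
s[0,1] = -13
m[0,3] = -46.65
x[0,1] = -98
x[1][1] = 61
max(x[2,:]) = 79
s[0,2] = 33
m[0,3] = -46.65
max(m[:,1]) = 27.43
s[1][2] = 58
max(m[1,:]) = -4.63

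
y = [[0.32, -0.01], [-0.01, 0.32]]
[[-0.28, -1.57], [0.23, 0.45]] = y @ [[-0.84, -4.86], [0.68, 1.24]]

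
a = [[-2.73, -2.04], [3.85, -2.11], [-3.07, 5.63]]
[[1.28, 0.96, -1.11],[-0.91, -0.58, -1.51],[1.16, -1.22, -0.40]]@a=[[3.61,-10.89], [4.89,-5.42], [-6.64,-2.04]]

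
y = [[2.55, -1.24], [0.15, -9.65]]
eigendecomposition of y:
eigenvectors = [[1.0, 0.1], [0.01, 0.99]]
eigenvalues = [2.53, -9.63]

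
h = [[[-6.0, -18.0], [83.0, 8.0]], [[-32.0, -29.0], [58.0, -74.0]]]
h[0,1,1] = 8.0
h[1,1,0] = 58.0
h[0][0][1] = -18.0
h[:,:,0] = [[-6.0, 83.0], [-32.0, 58.0]]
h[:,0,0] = [-6.0, -32.0]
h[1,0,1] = -29.0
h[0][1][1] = 8.0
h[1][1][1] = -74.0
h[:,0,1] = [-18.0, -29.0]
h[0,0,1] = -18.0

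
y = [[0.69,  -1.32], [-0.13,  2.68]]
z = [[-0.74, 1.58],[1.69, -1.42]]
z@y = [[-0.72,  5.21], [1.35,  -6.04]]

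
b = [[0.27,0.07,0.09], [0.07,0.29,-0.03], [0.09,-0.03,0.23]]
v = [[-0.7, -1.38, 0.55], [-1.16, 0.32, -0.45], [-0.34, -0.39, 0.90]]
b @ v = [[-0.3,  -0.39,  0.20], [-0.38,  0.01,  -0.12], [-0.11,  -0.22,  0.27]]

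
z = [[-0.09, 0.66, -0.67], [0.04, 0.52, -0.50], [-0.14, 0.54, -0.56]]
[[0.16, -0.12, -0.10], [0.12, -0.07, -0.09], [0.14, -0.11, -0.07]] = z @ [[-0.05,0.16,-0.17], [0.19,-0.03,-0.15], [-0.05,0.13,0.02]]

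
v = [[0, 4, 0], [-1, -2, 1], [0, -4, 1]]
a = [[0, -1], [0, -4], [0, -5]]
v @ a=[[0, -16], [0, 4], [0, 11]]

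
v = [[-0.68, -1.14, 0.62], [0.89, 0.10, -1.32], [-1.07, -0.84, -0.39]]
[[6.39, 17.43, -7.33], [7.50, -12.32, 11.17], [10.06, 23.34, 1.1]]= v@[[0.04, -15.76, 0.48], [-9.08, -6.87, 1.79], [-6.34, -1.81, -8.00]]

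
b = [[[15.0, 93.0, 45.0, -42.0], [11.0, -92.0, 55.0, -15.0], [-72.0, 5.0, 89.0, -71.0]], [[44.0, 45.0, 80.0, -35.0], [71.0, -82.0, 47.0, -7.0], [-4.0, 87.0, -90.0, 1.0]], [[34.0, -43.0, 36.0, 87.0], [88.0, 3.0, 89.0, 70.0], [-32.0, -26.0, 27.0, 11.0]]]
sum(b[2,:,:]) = 344.0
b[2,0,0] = 34.0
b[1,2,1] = 87.0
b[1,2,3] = 1.0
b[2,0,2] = 36.0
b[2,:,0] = [34.0, 88.0, -32.0]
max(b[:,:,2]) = 89.0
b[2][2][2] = 27.0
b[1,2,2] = -90.0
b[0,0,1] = 93.0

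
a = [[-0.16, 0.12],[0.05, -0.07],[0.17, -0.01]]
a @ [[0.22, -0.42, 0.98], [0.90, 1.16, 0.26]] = [[0.07,0.21,-0.13], [-0.05,-0.10,0.03], [0.03,-0.08,0.16]]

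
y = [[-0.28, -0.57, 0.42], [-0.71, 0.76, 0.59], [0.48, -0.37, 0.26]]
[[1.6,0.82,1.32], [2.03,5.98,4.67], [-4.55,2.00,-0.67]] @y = [[-0.4,  -0.78,  1.50], [-2.57,  1.66,  5.60], [-0.47,  4.36,  -0.91]]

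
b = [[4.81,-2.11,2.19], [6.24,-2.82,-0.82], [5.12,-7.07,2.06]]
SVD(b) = [[-0.45, -0.2, -0.87],[-0.53, -0.72, 0.44],[-0.72, 0.66, 0.21]] @ diag([12.021668382202895, 3.4001178572986985, 2.0756415549949025]) @ [[-0.76, 0.63, -0.17], [-0.63, -0.64, 0.44], [-0.17, -0.44, -0.88]]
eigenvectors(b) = [[-0.04+0.00j, (0.67+0j), 0.67-0.00j], [(0.64+0j), (0.52-0.19j), 0.52+0.19j], [(0.76+0j), (0.28+0.41j), 0.28-0.41j]]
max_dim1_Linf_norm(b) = 7.07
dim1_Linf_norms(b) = [4.81, 6.24, 7.07]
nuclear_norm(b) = 17.50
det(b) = -84.84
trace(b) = 4.05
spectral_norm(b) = 12.02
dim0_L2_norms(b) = [9.4, 7.9, 3.12]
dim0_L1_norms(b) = [16.17, 12.0, 5.07]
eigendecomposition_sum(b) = [[-0.14-0.00j, 0.14-0.00j, 0.07-0.00j], [2.48+0.00j, (-2.56+0j), -1.22+0.00j], [(2.94+0j), -3.03+0.00j, -1.44+0.00j]] + [[(2.47-0.1j), -1.12+2.55j, (1.06-2.15j)], [1.88-0.79j, -0.13+2.29j, (0.2-1.97j)], [(1.09+1.46j), (-2.02+0.37j), 1.75-0.25j]] + [[2.47+0.10j, -1.12-2.55j, 1.06+2.15j], [(1.88+0.79j), (-0.13-2.29j), 0.20+1.97j], [(1.09-1.46j), -2.02-0.37j, 1.75+0.25j]]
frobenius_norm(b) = 12.66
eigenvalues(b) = [(-4.13+0j), (4.09+1.94j), (4.09-1.94j)]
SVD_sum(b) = [[4.07, -3.35, 0.90], [4.85, -4.00, 1.07], [6.6, -5.44, 1.46]] + [[0.43, 0.44, -0.31],  [1.54, 1.58, -1.09],  [-1.4, -1.44, 0.99]] + [[0.31, 0.80, 1.59],[-0.15, -0.40, -0.8],[-0.08, -0.20, -0.39]]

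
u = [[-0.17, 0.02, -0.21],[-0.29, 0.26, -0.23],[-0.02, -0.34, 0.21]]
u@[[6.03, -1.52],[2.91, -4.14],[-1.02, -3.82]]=[[-0.75, 0.98], [-0.76, 0.24], [-1.32, 0.64]]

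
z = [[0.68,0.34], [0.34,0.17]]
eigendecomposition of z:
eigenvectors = [[0.89, -0.45], [0.45, 0.89]]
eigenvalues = [0.85, 0.0]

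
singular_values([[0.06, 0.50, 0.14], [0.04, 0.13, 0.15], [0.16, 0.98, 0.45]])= [1.22, 0.12, 0.0]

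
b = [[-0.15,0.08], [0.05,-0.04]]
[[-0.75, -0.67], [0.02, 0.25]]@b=[[0.08, -0.03], [0.01, -0.01]]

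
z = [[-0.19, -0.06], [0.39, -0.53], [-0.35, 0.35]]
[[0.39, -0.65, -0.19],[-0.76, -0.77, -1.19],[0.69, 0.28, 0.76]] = z@[[-2.05, 2.41, 0.25], [-0.07, 3.22, 2.42]]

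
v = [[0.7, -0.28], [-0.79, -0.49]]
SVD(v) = [[-0.58, 0.82], [0.82, 0.58]] @ diag([1.075927879406944, 0.5243845900814369]) @ [[-0.98, -0.22],[0.22, -0.98]]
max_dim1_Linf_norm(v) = 0.79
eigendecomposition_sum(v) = [[0.77, -0.16],[-0.45, 0.09]] + [[-0.07, -0.12], [-0.34, -0.58]]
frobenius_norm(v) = 1.20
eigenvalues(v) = [0.86, -0.65]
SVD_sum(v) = [[0.60, 0.14], [-0.86, -0.2]] + [[0.1, -0.42], [0.07, -0.29]]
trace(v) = 0.21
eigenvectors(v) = [[0.86,  0.20], [-0.50,  0.98]]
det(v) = -0.56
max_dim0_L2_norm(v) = 1.06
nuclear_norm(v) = 1.60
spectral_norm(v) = 1.08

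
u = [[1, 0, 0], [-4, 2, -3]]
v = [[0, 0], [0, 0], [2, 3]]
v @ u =[[0, 0, 0], [0, 0, 0], [-10, 6, -9]]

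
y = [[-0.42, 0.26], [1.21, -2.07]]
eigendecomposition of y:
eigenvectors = [[0.83, -0.14], [0.55, 0.99]]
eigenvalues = [-0.25, -2.24]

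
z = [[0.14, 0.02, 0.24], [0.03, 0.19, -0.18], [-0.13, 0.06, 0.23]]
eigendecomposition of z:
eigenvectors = [[(-0.66+0j), -0.66-0.00j, 0.42+0.00j], [0.49-0.06j, 0.49+0.06j, (0.9+0j)], [(-0.15-0.54j), -0.15+0.54j, 0.03+0.00j]]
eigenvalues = [(0.18+0.2j), (0.18-0.2j), (0.2+0j)]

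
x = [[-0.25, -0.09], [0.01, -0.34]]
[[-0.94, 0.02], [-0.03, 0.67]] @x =[[0.24,0.08], [0.01,-0.23]]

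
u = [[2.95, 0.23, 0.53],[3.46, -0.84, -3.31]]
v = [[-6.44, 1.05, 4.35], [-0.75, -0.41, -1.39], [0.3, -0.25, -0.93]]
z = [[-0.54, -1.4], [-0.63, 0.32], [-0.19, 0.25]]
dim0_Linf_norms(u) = [3.46, 0.84, 3.31]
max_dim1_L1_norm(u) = 7.61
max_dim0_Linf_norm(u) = 3.46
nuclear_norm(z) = 2.26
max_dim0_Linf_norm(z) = 1.4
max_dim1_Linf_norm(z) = 1.4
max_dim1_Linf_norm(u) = 3.46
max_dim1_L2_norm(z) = 1.5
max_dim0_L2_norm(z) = 1.46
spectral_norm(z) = 1.51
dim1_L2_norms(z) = [1.5, 0.71, 0.31]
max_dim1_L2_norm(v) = 7.84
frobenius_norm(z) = 1.69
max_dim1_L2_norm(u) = 4.86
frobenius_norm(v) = 8.07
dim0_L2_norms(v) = [6.49, 1.15, 4.66]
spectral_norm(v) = 7.89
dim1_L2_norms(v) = [7.84, 1.63, 1.01]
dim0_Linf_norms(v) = [6.44, 1.05, 4.35]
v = z @ u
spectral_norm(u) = 5.23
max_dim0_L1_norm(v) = 7.49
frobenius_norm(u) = 5.72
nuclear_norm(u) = 7.54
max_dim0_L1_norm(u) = 6.41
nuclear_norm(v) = 9.62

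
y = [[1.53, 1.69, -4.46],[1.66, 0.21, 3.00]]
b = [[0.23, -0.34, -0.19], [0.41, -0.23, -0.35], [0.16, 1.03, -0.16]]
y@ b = [[0.33, -5.50, -0.17], [0.95, 2.48, -0.87]]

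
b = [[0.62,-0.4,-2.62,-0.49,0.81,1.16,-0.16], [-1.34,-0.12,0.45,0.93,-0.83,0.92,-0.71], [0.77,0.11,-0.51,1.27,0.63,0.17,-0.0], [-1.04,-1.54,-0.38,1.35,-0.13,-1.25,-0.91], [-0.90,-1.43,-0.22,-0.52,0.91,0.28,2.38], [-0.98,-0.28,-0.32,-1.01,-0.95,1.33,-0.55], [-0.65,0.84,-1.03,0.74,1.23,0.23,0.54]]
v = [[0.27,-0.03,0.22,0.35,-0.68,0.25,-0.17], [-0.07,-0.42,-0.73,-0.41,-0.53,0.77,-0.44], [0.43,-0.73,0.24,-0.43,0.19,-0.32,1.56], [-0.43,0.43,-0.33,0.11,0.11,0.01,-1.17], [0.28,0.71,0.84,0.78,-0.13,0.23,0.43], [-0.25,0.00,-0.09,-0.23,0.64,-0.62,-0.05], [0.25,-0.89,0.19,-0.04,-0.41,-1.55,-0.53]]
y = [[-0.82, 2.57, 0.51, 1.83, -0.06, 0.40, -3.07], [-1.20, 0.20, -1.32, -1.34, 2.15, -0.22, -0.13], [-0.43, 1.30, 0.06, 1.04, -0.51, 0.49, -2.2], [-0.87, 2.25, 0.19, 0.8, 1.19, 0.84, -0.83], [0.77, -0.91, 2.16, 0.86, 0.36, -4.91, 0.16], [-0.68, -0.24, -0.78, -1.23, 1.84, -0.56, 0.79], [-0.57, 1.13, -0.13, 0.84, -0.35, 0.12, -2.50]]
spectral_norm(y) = 6.80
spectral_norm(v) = 2.39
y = b @ v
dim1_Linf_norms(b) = [2.62, 1.34, 1.27, 1.54, 2.38, 1.33, 1.23]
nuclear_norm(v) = 7.60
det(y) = -0.00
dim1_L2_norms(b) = [3.11, 2.22, 1.7, 2.8, 3.12, 2.27, 2.14]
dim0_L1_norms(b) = [6.3, 4.72, 5.53, 6.31, 5.49, 5.34, 5.25]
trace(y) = -2.46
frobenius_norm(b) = 6.69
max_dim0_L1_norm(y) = 9.68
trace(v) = -1.08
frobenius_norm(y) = 9.72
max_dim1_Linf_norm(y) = 4.91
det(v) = 0.00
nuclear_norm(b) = 15.60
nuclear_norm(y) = 17.95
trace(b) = 4.12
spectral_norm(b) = 3.71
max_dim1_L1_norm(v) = 3.9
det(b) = 0.46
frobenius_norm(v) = 3.87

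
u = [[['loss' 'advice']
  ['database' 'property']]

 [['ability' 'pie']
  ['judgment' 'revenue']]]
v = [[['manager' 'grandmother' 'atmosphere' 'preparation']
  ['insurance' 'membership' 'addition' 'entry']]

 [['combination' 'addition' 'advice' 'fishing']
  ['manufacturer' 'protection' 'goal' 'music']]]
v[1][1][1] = 'protection'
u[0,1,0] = 'database'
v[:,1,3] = ['entry', 'music']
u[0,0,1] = 'advice'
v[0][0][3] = 'preparation'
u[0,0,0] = 'loss'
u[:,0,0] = ['loss', 'ability']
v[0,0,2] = 'atmosphere'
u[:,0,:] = [['loss', 'advice'], ['ability', 'pie']]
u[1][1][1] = 'revenue'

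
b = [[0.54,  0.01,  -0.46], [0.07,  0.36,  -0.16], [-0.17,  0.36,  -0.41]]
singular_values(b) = [0.79, 0.57, 0.19]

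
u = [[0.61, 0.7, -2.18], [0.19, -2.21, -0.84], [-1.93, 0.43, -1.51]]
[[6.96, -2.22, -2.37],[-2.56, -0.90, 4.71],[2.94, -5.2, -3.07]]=u @ [[0.75, 1.56, 0.66], [2.10, -0.01, -2.28], [-2.31, 1.45, 0.54]]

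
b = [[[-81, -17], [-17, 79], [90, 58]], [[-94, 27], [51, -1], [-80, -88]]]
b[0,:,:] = [[-81, -17], [-17, 79], [90, 58]]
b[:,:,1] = [[-17, 79, 58], [27, -1, -88]]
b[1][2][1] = -88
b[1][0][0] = -94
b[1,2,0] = -80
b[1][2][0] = -80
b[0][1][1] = 79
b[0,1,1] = 79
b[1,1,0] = 51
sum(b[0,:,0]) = -8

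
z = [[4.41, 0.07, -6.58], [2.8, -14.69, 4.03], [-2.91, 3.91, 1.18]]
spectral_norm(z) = 16.01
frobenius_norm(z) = 18.10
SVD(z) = [[0.05, 0.93, 0.35], [-0.97, -0.04, 0.25], [0.25, -0.35, 0.90]] @ diag([16.012035444788538, 8.436665387984782, 0.4608666249740129]) @ [[-0.2, 0.95, -0.25], [0.6, -0.08, -0.80], [-0.78, -0.31, -0.55]]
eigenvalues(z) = [-15.9, 7.33, -0.53]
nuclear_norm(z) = 24.91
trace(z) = -9.10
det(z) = 62.26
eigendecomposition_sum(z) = [[-0.22,  1.20,  -0.37],[2.65,  -14.6,  4.47],[-0.64,  3.55,  -1.08]] + [[4.80, -1.01, -5.80], [0.22, -0.05, -0.27], [-2.13, 0.45, 2.57]] + [[-0.18, -0.11, -0.41], [-0.07, -0.05, -0.17], [-0.13, -0.09, -0.31]]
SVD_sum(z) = [[-0.16, 0.75, -0.2], [3.11, -14.68, 3.8], [-0.80, 3.8, -0.98]] + [[4.7, -0.63, -6.3], [-0.22, 0.03, 0.29], [-1.78, 0.24, 2.39]] + [[-0.13, -0.05, -0.09],[-0.09, -0.04, -0.06],[-0.32, -0.13, -0.23]]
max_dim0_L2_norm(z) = 15.2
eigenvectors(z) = [[0.08, -0.91, 0.76], [-0.97, -0.04, 0.31], [0.24, 0.41, 0.57]]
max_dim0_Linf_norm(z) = 14.69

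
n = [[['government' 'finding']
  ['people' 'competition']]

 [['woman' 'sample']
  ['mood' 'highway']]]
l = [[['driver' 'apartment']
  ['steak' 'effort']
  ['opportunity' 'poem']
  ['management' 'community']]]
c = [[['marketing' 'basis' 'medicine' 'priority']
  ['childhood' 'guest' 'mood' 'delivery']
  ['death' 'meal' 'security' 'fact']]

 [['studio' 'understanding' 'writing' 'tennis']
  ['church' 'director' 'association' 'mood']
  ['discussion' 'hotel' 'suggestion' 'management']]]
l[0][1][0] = 'steak'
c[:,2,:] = [['death', 'meal', 'security', 'fact'], ['discussion', 'hotel', 'suggestion', 'management']]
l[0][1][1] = 'effort'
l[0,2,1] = 'poem'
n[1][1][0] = 'mood'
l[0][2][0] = 'opportunity'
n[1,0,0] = 'woman'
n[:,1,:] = [['people', 'competition'], ['mood', 'highway']]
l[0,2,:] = ['opportunity', 'poem']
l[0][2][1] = 'poem'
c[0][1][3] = 'delivery'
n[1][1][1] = 'highway'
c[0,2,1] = 'meal'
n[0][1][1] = 'competition'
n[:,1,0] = ['people', 'mood']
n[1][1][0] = 'mood'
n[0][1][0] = 'people'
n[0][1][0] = 'people'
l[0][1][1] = 'effort'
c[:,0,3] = ['priority', 'tennis']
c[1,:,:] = [['studio', 'understanding', 'writing', 'tennis'], ['church', 'director', 'association', 'mood'], ['discussion', 'hotel', 'suggestion', 'management']]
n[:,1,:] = [['people', 'competition'], ['mood', 'highway']]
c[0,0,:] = ['marketing', 'basis', 'medicine', 'priority']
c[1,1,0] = 'church'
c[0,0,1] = 'basis'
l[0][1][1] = 'effort'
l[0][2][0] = 'opportunity'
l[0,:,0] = ['driver', 'steak', 'opportunity', 'management']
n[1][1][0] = 'mood'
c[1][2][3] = 'management'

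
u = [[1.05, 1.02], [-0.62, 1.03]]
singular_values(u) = [1.52, 1.12]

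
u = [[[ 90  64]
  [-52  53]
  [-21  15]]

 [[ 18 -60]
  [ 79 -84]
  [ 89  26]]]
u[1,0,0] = 18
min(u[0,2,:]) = -21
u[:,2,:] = [[-21, 15], [89, 26]]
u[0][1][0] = -52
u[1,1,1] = -84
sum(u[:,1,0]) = 27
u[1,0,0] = 18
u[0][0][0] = 90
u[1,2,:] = [89, 26]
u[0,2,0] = -21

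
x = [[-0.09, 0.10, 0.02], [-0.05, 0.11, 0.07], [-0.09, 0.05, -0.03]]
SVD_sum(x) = [[-0.08, 0.1, 0.03],[-0.08, 0.10, 0.03],[-0.05, 0.07, 0.02]] + [[-0.01, -0.0, -0.01],[0.03, 0.01, 0.04],[-0.04, -0.02, -0.05]] + [[0.0, 0.00, -0.00], [-0.00, -0.00, 0.0], [-0.0, -0.0, 0.0]]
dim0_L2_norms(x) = [0.14, 0.16, 0.08]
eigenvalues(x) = [0.08, -0.09, 0.0]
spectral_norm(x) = 0.21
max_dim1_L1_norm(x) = 0.23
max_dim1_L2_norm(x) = 0.14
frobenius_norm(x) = 0.22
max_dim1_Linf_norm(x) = 0.11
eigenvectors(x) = [[-0.51, -0.48, -0.55],[-0.86, 0.18, -0.62],[0.02, -0.86, 0.56]]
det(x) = -0.00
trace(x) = -0.01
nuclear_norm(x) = 0.29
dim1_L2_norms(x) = [0.14, 0.14, 0.11]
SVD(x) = [[-0.66, 0.13, -0.74], [-0.62, -0.65, 0.44], [-0.42, 0.75, 0.51]] @ diag([0.20642951157755388, 0.08297887370596058, 0.0011675908285009393]) @ [[0.62, -0.75, -0.21], [-0.57, -0.25, -0.79], [-0.54, -0.61, 0.58]]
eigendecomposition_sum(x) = [[-0.04, 0.07, 0.04], [-0.07, 0.12, 0.07], [0.0, -0.00, -0.00]] + [[-0.05, 0.03, -0.02], [0.02, -0.01, 0.01], [-0.09, 0.05, -0.03]] + [[0.00, -0.00, -0.0],[0.00, -0.00, -0.0],[-0.0, 0.0, 0.0]]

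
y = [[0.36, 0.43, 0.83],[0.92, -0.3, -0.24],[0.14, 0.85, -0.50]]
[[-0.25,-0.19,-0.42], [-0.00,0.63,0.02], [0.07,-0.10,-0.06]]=y@[[-0.08, 0.50, -0.14],[-0.05, -0.35, -0.24],[-0.24, -0.26, -0.32]]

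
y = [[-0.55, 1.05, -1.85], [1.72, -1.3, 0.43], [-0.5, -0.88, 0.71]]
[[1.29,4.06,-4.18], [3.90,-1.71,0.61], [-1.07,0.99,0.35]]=y @ [[1.73,-2.02,0.76],[-1.37,-2.32,1.49],[-1.99,-2.91,2.88]]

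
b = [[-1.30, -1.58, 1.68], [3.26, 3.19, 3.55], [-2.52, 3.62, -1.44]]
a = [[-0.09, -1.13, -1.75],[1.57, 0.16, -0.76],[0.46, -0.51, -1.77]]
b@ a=[[-1.59, 0.36, 0.50], [6.35, -4.98, -14.41], [5.25, 4.16, 4.21]]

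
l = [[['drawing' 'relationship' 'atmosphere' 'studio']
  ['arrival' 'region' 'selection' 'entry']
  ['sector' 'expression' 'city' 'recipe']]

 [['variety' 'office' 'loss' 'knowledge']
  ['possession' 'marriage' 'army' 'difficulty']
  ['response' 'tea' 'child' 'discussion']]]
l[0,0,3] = 'studio'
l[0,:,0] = ['drawing', 'arrival', 'sector']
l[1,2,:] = ['response', 'tea', 'child', 'discussion']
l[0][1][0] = 'arrival'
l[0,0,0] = 'drawing'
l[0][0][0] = 'drawing'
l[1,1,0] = 'possession'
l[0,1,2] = 'selection'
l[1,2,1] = 'tea'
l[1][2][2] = 'child'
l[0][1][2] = 'selection'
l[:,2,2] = ['city', 'child']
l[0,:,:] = [['drawing', 'relationship', 'atmosphere', 'studio'], ['arrival', 'region', 'selection', 'entry'], ['sector', 'expression', 'city', 'recipe']]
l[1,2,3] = 'discussion'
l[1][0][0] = 'variety'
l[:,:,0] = [['drawing', 'arrival', 'sector'], ['variety', 'possession', 'response']]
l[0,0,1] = 'relationship'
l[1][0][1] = 'office'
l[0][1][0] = 'arrival'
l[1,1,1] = 'marriage'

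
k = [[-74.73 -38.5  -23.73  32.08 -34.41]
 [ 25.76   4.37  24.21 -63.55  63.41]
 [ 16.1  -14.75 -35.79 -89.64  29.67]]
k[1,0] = 25.76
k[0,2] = -23.73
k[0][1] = -38.5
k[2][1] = -14.75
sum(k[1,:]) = 54.2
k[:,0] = [-74.73, 25.76, 16.1]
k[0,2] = -23.73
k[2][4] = 29.67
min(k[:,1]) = -38.5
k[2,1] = -14.75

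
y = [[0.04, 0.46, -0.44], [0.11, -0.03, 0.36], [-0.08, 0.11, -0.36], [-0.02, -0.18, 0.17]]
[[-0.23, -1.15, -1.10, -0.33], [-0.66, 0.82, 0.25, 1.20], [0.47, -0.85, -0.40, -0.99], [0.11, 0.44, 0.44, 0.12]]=y @ [[-3.13, 0.86, -1.73, 1.29], [-1.17, -0.70, -1.16, 2.17], [-0.98, 1.96, 1.13, 3.13]]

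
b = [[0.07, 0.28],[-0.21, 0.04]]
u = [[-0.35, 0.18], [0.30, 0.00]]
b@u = [[0.06, 0.01], [0.09, -0.04]]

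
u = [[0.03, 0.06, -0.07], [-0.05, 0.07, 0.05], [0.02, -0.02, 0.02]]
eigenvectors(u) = [[0.76+0.00j,0.76-0.00j,(0.77+0j)], [(0.06+0.6j),(0.06-0.6j),(0.5+0j)], [-0.09-0.24j,(-0.09+0.24j),0.40+0.00j]]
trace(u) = 0.12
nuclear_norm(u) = 0.22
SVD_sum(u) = [[0.03,-0.01,-0.05], [-0.05,0.02,0.07], [-0.0,0.00,0.00]] + [[-0.01,0.07,-0.02],[-0.01,0.05,-0.02],[0.00,-0.03,0.01]] + [[0.00, 0.0, 0.0], [0.00, 0.00, 0.00], [0.02, 0.01, 0.01]]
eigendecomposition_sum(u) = [[(0.01+0.03j), (0.02-0.04j), -0.05-0.02j], [(-0.03+0.01j), (0.03+0.01j), (0.01-0.04j)], [(0.01-0.01j), -0.01-0.00j, 0.00+0.02j]] + [[0.01-0.03j, (0.02+0.04j), -0.05+0.02j], [(-0.03-0.01j), 0.03-0.01j, (0.01+0.04j)], [0.01+0.01j, -0.01+0.00j, -0.02j]] + [[-0j,0.02+0.00j,(0.04+0j)], [0.00-0.00j,0.01+0.00j,0.03+0.00j], [0.00-0.00j,0.01+0.00j,0.02+0.00j]]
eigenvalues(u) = [(0.04+0.07j), (0.04-0.07j), (0.03+0j)]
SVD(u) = [[0.6, -0.76, -0.23],  [-0.80, -0.58, -0.16],  [-0.01, 0.28, -0.96]] @ diag([0.10241441933467083, 0.09760596447077612, 0.022008235096704066]) @ [[0.56,-0.19,-0.80], [0.12,-0.94,0.31], [-0.82,-0.27,-0.51]]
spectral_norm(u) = 0.10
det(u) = 0.00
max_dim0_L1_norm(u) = 0.15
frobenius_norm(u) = 0.14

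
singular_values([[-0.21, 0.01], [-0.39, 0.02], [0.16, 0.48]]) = [0.54, 0.4]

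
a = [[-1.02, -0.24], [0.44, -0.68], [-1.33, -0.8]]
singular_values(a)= [1.86, 0.85]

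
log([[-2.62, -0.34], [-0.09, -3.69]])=[[(0.96+3.14j), (0.11+0j)],[0.03-0.00j, (1.3+3.14j)]]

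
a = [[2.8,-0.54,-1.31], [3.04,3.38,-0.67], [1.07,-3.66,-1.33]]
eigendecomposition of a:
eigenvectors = [[0.15, 0.47, 0.35], [0.84, -0.37, -0.12], [-0.52, 0.80, 0.93]]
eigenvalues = [4.32, 0.98, -0.46]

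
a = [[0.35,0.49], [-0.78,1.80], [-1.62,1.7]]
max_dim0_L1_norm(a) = 3.99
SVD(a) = [[0.07, -0.73], [0.64, -0.49], [0.77, 0.47]] @ diag([3.0207078171730624, 0.7750640510754927]) @ [[-0.57, 0.82], [-0.82, -0.57]]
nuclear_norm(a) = 3.80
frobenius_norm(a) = 3.12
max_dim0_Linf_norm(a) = 1.8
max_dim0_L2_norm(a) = 2.52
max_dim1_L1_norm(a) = 3.32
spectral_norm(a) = 3.02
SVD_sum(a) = [[-0.12,0.17],[-1.09,1.58],[-1.32,1.91]] + [[0.47,0.32],[0.31,0.22],[-0.30,-0.21]]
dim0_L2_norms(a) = [1.83, 2.52]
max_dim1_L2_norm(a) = 2.35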